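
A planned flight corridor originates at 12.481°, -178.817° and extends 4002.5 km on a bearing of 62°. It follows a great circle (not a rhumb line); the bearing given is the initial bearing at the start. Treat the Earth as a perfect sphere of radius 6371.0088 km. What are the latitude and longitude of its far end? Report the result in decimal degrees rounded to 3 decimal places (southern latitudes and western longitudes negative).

latitude 26.375°, longitude -143.421°

The arc subtends δ = 4002.5/6371.0088 = 0.628236 rad at the centre.
Start latitude φ₁ = 0.217835 rad; initial bearing θ = 1.082104 rad.
Applying the spherical law of cosines for sides, sin φ₂ = sin φ₁ cos δ + cos φ₁ sin δ cos θ = 0.444249, so φ₂ = 26.375°.
For the longitude increment, Δλ = atan2( sin θ sin δ cos φ₁, cos δ − sin φ₁ sin φ₂ ) = atan2(0.506662, 0.713056) = 35.396°.
λ₂ = -178.817° + 35.396° = -143.421°.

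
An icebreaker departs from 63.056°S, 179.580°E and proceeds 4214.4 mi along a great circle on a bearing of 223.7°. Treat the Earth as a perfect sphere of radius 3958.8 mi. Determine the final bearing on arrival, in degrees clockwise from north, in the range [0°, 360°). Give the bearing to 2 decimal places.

The arc subtends δ = 4214.4/3958.8 = 1.064565 rad at the centre.
Converting: φ₁ = -1.100535 rad, θ = 3.904302 rad.
Destination latitude: φ₂ = arcsin( sin φ₁ cos δ + cos φ₁ sin δ cos θ ) = arcsin(-0.718754) = -45.952°.
Δλ = atan2( sin θ sin δ cos φ₁ , cos δ − sin φ₁ sin φ₂ ) = atan2(-0.273789, -0.155848) = -2.088282 rad = -119.650°.
λ₂ = λ₁ + Δλ = 59.930°.
The forward bearing on arrival equals the back-azimuth from the destination plus 180°.
Back-azimuth from P₂ (-45.95°, 59.93°) to P₁ (-63.06°, 179.58°), with Δλ' = λ₁ − λ₂ = 119.65°: atan2( sin Δλ' cos φ₁ , cos φ₂ sin φ₁ − sin φ₂ cos φ₁ cos Δλ' ) = 153.24°.
Final bearing = (153.24° + 180°) mod 360° = 333.24°.

final bearing 333.24°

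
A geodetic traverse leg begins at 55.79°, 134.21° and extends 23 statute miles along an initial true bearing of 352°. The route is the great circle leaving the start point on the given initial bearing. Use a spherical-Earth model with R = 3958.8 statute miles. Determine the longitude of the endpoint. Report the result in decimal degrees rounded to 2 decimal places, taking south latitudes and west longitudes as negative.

The arc subtends δ = 23/3958.8 = 0.005810 rad at the centre.
Start latitude φ₁ = 0.973719 rad; initial bearing θ = 6.143559 rad.
sin φ₂ = sin φ₁ cos δ + cos φ₁ sin δ cos θ = (0.826982)(0.999983) + (0.562228)(0.005810)(0.990268) = 0.830203
φ₂ = asin(0.830203) = 0.979472 rad = 56.12°.
Δλ = atan2( sin θ sin δ cos φ₁ , cos δ − sin φ₁ sin φ₂ ) = atan2(-0.000455, 0.313420) = -0.001450 rad = -0.08°.
Hence λ₂ = 134.21° + -0.08° = 134.13°.

longitude 134.13°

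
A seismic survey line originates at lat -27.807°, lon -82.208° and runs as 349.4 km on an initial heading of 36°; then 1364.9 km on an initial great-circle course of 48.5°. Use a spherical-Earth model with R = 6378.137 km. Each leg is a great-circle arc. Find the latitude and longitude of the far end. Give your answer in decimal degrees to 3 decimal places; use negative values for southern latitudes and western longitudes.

latitude -16.835°, longitude -70.603°

Apply the spherical direct solution leg by leg, carrying full precision between legs.
Leg 1: from (-27.807°, -82.208°), δ = 349.4/6378.137 = 0.054781 rad, θ = 36° → φ = -25.253°, λ = -80.169°.
Leg 2: from (-25.253°, -80.169°), δ = 1364.9/6378.137 = 0.213997 rad, θ = 48.5° → φ = -16.835°, λ = -70.603°.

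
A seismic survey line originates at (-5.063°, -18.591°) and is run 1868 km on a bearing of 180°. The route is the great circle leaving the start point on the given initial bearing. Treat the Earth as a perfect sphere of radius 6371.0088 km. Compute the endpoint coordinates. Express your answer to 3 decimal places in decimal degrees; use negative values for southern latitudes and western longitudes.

Central angle δ = d/R = 0.293203 rad.
Start latitude φ₁ = -0.088366 rad; initial bearing θ = 3.141593 rad.
Destination latitude: φ₂ = arcsin( sin φ₁ cos δ + cos φ₁ sin δ cos θ ) = arcsin(-0.372377) = -21.862°.
For the longitude increment, Δλ = atan2( sin θ sin δ cos φ₁, cos δ − sin φ₁ sin φ₂ ) = atan2(0.000000, 0.924460) = 0.000°.
Hence λ₂ = -18.591° + 0.000° = -18.591°.

latitude -21.862°, longitude -18.591°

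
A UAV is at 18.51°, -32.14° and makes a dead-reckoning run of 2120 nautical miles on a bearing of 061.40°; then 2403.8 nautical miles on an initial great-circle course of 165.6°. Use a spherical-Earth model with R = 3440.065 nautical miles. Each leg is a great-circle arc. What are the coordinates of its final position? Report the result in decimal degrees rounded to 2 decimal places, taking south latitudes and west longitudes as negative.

Apply the spherical direct solution leg by leg, carrying full precision between legs.
Leg 1: from (18.51°, -32.14°), δ = 2120/3440.065 = 0.616267 rad, θ = 61.4° → φ = 31.43°, λ = 4.35°.
Leg 2: from (31.43°, 4.35°), δ = 2403.8/3440.065 = 0.698766 rad, θ = 165.6° → φ = -7.61°, λ = 13.64°.

latitude -7.61°, longitude 13.64°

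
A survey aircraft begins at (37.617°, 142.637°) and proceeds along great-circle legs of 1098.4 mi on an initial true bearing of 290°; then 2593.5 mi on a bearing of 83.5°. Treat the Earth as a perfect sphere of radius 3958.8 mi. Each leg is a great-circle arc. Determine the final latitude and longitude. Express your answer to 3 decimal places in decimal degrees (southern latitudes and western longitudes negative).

Apply the spherical direct solution leg by leg, carrying full precision between legs.
Leg 1: from (37.617°, 142.637°), δ = 1098.4/3958.8 = 0.277458 rad, θ = 290° → φ = 41.395°, λ = 122.570°.
Leg 2: from (41.395°, 122.570°), δ = 2593.5/3958.8 = 0.655123 rad, θ = 83.5° → φ = 35.176°, λ = 170.351°.

latitude 35.176°, longitude 170.351°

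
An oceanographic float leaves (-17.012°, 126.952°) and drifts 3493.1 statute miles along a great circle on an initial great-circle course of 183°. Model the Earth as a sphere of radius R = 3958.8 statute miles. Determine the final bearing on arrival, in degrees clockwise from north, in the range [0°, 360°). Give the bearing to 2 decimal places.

Angular distance δ = d/R = 3493.1 / 3958.8 = 0.882363 rad.
Converting: φ₁ = -0.296915 rad, θ = 3.193953 rad.
Applying the spherical law of cosines for sides, sin φ₂ = sin φ₁ cos δ + cos φ₁ sin δ cos θ = -0.923319, so φ₂ = -67.416°.
Δλ = atan2( sin θ sin δ cos φ₁ , cos δ − sin φ₁ sin φ₂ ) = atan2(-0.038648, 0.365191) = -0.105436 rad = -6.041°.
λ₂ = 126.952° + -6.041° = 120.911°.
The forward bearing on arrival equals the back-azimuth from the destination plus 180°.
Back-azimuth from P₂ (-67.42°, 120.91°) to P₁ (-17.01°, 126.95°), with Δλ' = λ₁ − λ₂ = 6.04°: atan2( sin Δλ' cos φ₁ , cos φ₂ sin φ₁ − sin φ₂ cos φ₁ cos Δλ' ) = 7.49°.
Final bearing = (7.49° + 180°) mod 360° = 187.49°.

final bearing 187.49°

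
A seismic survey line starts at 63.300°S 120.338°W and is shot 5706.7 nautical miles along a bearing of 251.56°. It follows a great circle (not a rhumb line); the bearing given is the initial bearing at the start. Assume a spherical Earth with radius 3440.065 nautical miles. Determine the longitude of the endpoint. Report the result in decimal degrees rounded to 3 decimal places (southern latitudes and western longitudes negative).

longitude 130.899°

The arc subtends δ = 5706.7/3440.065 = 1.658893 rad at the centre.
With φ₁ = -63.300° = -1.104793 rad and θ = 251.56° = 4.390550 rad:
sin φ₂ = sin φ₁ cos δ + cos φ₁ sin δ cos θ = (-0.893371)(-0.087983) + (0.449319)(0.996122)(-0.316311) = -0.062972
φ₂ = asin(-0.062972) = -0.063014 rad = -3.610°.
Then Δλ = atan2(-0.424596, -0.144240) = -1.898277 rad, from sin θ sin δ cos φ₁ over cos δ − sin φ₁ sin φ₂.
λ₂ = -120.338° + -108.763° = -229.101°, normalized to (−180°, 180°] → 130.899°.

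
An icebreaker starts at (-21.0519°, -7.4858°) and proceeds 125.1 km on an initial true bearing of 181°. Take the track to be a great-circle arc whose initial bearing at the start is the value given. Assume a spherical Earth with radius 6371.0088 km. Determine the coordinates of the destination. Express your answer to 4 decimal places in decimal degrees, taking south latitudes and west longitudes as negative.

latitude -22.1768°, longitude -7.5070°

δ = 125.1/6371.0088 = 0.019636 rad (1.1250°).
Start latitude φ₁ = -0.367425 rad; initial bearing θ = 3.159046 rad.
Applying the spherical law of cosines for sides, sin φ₂ = sin φ₁ cos δ + cos φ₁ sin δ cos θ = -0.377465, so φ₂ = -22.1768°.
Δλ = atan2( sin θ sin δ cos φ₁ , cos δ − sin φ₁ sin φ₂ ) = atan2(-0.000320, 0.864217) = -0.000370 rad = -0.0212°.
λ₂ = λ₁ + Δλ = -7.5070°.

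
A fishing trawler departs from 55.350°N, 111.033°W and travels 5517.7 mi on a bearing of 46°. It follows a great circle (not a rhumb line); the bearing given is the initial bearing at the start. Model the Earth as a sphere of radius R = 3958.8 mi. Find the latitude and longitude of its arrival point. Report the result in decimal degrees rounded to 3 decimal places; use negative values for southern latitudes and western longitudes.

The arc subtends δ = 5517.7/3958.8 = 1.393781 rad at the centre.
Start latitude φ₁ = 0.966040 rad; initial bearing θ = 0.802851 rad.
sin φ₂ = sin φ₁ cos δ + cos φ₁ sin δ cos θ = (0.822641)(0.176092) + (0.568562)(0.984374)(0.694658) = 0.533645
φ₂ = asin(0.533645) = 0.562905 rad = 32.252°.
Δλ = atan2( sin θ sin δ cos φ₁ , cos δ − sin φ₁ sin φ₂ ) = atan2(0.402598, -0.262906) = 2.149294 rad = 123.145°.
λ₂ = -111.033° + 123.145° = 12.112°.

latitude 32.252°, longitude 12.112°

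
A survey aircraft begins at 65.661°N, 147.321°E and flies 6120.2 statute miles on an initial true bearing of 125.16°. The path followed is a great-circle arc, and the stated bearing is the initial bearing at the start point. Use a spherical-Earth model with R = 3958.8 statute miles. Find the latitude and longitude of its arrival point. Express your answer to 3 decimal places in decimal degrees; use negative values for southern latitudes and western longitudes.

latitude -12.395°, longitude -155.875°

δ = 6120.2/3958.8 = 1.545974 rad (88.5778°).
Converting: φ₁ = 1.146001 rad, θ = 2.184454 rad.
Applying the spherical law of cosines for sides, sin φ₂ = sin φ₁ cos δ + cos φ₁ sin δ cos θ = -0.214645, so φ₂ = -12.395°.
Then Δλ = atan2(0.336836, 0.220388) = 0.991411 rad, from sin θ sin δ cos φ₁ over cos δ − sin φ₁ sin φ₂.
λ₂ = 147.321° + 56.804° = 204.125°, normalized to (−180°, 180°] → -155.875°.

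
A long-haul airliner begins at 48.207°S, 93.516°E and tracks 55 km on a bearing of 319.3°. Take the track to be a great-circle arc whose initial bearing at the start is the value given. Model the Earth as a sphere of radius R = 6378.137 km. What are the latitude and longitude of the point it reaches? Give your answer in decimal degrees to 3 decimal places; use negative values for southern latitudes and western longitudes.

latitude -47.831°, longitude 93.036°

The arc subtends δ = 55/6378.137 = 0.008623 rad at the centre.
Converting: φ₁ = -0.841371 rad, θ = 5.572836 rad.
Destination latitude: φ₂ = arcsin( sin φ₁ cos δ + cos φ₁ sin δ cos θ ) = arcsin(-0.741173) = -47.831°.
Δλ = atan2( sin θ sin δ cos φ₁ , cos δ − sin φ₁ sin φ₂ ) = atan2(-0.003747, 0.447376) = -0.008376 rad = -0.480°.
Hence λ₂ = 93.516° + -0.480° = 93.036°.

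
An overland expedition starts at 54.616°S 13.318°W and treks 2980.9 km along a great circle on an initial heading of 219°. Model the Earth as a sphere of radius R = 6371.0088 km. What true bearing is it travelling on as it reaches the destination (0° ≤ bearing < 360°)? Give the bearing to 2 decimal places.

The arc subtends δ = 2980.9/6371.0088 = 0.467885 rad at the centre.
Start latitude φ₁ = -0.953229 rad; initial bearing θ = 3.822271 rad.
Applying the spherical law of cosines for sides, sin φ₂ = sin φ₁ cos δ + cos φ₁ sin δ cos θ = -0.930620, so φ₂ = -68.532°.
For the longitude increment, Δλ = atan2( sin θ sin δ cos φ₁, cos δ − sin φ₁ sin φ₂ ) = atan2(-0.164349, 0.133800) = -50.850°.
Hence λ₂ = -13.318° + -50.850° = -64.168°.
The forward bearing on arrival equals the back-azimuth from the destination plus 180°.
Back-azimuth from P₂ (-68.53°, -64.17°) to P₁ (-54.62°, -13.32°), with Δλ' = λ₁ − λ₂ = 50.85°: atan2( sin Δλ' cos φ₁ , cos φ₂ sin φ₁ − sin φ₂ cos φ₁ cos Δλ' ) = 84.68°.
Final bearing = (84.68° + 180°) mod 360° = 264.68°.

final bearing 264.68°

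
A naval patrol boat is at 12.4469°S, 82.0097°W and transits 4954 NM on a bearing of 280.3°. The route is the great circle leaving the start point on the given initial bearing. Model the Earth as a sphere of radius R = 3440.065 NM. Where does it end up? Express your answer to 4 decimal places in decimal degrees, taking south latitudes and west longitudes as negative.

Central angle δ = d/R = 1.440089 rad.
Start latitude φ₁ = -0.217239 rad; initial bearing θ = 4.892158 rad.
Applying the spherical law of cosines for sides, sin φ₂ = sin φ₁ cos δ + cos φ₁ sin δ cos θ = 0.145019, so φ₂ = 8.3384°.
Δλ = atan2( sin θ sin δ cos φ₁ , cos δ − sin φ₁ sin φ₂ ) = atan2(-0.952565, 0.161592) = -1.402757 rad = -80.3721°.
λ₂ = λ₁ + Δλ = -162.3818°.

latitude 8.3384°, longitude -162.3818°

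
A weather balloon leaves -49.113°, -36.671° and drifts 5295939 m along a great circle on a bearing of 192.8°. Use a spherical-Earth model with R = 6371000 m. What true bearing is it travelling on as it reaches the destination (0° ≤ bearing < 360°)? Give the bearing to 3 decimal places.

δ = 5295939/6371000 = 0.831257 rad (47.6275°).
With φ₁ = -49.113° = -0.857184 rad and θ = 192.8° = 3.364995 rad:
Applying the spherical law of cosines for sides, sin φ₂ = sin φ₁ cos δ + cos φ₁ sin δ cos θ = -0.981071, so φ₂ = -78.834°.
Then Δλ = atan2(-0.107137, -0.067744) = -2.134635 rad, from sin θ sin δ cos φ₁ over cos δ − sin φ₁ sin φ₂.
Hence λ₂ = -36.671° + -122.306° = -158.977°.
The forward bearing on arrival equals the back-azimuth from the destination plus 180°.
Back-azimuth from P₂ (-78.834°, -158.977°) to P₁ (-49.113°, -36.671°), with Δλ' = λ₁ − λ₂ = 122.306°: atan2( sin Δλ' cos φ₁ , cos φ₂ sin φ₁ − sin φ₂ cos φ₁ cos Δλ' ) = 131.508°.
Final bearing = (131.508° + 180°) mod 360° = 311.508°.

final bearing 311.508°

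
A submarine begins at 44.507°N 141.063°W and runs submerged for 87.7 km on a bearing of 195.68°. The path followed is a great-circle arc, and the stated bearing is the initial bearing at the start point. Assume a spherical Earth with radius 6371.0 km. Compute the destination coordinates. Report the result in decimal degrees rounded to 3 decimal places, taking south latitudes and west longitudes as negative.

latitude 43.747°, longitude -141.358°

Central angle δ = d/R = 0.013765 rad.
With φ₁ = 44.507° = 0.776794 rad and θ = 195.68° = 3.415260 rad:
Applying the spherical law of cosines for sides, sin φ₂ = sin φ₁ cos δ + cos φ₁ sin δ cos θ = 0.691479, so φ₂ = 43.747°.
Then Δλ = atan2(-0.002653, 0.515181) = -0.005150 rad, from sin θ sin δ cos φ₁ over cos δ − sin φ₁ sin φ₂.
Hence λ₂ = -141.063° + -0.295° = -141.358°.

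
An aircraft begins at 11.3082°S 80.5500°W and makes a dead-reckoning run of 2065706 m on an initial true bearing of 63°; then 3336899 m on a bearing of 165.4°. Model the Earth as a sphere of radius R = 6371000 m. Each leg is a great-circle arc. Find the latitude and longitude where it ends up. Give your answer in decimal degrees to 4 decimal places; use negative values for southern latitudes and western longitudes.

latitude -31.4438°, longitude -55.5450°

Apply the spherical direct solution leg by leg, carrying full precision between legs.
Leg 1: from (-11.3082°, -80.5500°), δ = 2065706/6371000 = 0.324236 rad, θ = 63° → φ = -2.5243°, λ = -64.0428°.
Leg 2: from (-2.5243°, -64.0428°), δ = 3336899/6371000 = 0.523764 rad, θ = 165.4° → φ = -31.4438°, λ = -55.5450°.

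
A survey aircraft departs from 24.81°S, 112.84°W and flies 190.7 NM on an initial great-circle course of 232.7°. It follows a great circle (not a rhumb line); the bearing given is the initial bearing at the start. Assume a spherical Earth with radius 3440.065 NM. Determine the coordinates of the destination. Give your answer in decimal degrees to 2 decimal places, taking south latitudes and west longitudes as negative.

latitude -26.71°, longitude -115.67°

Angular distance δ = d/R = 190.7 / 3440.065 = 0.055435 rad.
With φ₁ = -24.81° = -0.433016 rad and θ = 232.7° = 4.061381 rad:
sin φ₂ = sin φ₁ cos δ + cos φ₁ sin δ cos θ = (-0.419611)(0.998464) + (0.907704)(0.055407)(-0.605988) = -0.449443
φ₂ = asin(-0.449443) = -0.466141 rad = -26.71°.
Then Δλ = atan2(-0.040007, 0.809873) = -0.049358 rad, from sin θ sin δ cos φ₁ over cos δ − sin φ₁ sin φ₂.
Hence λ₂ = -112.84° + -2.83° = -115.67°.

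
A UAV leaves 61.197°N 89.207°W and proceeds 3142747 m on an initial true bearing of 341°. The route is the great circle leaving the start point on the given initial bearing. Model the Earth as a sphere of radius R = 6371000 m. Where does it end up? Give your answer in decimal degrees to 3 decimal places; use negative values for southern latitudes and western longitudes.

latitude 80.941°, longitude -167.472°

Central angle δ = d/R = 0.493289 rad.
Start latitude φ₁ = 1.068089 rad; initial bearing θ = 5.951573 rad.
Applying the spherical law of cosines for sides, sin φ₂ = sin φ₁ cos δ + cos φ₁ sin δ cos θ = 0.987526, so φ₂ = 80.941°.
Δλ = atan2( sin θ sin δ cos φ₁ , cos δ − sin φ₁ sin φ₂ ) = atan2(-0.074277, 0.015429) = -1.365982 rad = -78.265°.
λ₂ = λ₁ + Δλ = -167.472°.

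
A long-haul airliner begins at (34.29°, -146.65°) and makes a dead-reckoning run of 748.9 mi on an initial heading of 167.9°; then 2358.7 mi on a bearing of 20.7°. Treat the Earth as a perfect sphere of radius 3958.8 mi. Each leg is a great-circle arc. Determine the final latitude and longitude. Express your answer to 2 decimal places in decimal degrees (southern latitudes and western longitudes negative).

latitude 54.40°, longitude -124.26°

Apply the spherical direct solution leg by leg, carrying full precision between legs.
Leg 1: from (34.29°, -146.65°), δ = 748.9/3958.8 = 0.189173 rad, θ = 167.9° → φ = 23.67°, λ = -144.18°.
Leg 2: from (23.67°, -144.18°), δ = 2358.7/3958.8 = 0.595812 rad, θ = 20.7° → φ = 54.40°, λ = -124.26°.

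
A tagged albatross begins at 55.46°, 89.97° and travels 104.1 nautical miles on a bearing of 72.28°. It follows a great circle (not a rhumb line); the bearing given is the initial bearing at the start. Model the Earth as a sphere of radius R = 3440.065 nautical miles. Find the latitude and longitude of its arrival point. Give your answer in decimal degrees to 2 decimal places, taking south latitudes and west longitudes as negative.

latitude 55.95°, longitude 92.92°

Angular distance δ = d/R = 104.1 / 3440.065 = 0.030261 rad.
Converting: φ₁ = 0.967960 rad, θ = 1.261524 rad.
Applying the spherical law of cosines for sides, sin φ₂ = sin φ₁ cos δ + cos φ₁ sin δ cos θ = 0.828575, so φ₂ = 55.95°.
For the longitude increment, Δλ = atan2( sin θ sin δ cos φ₁, cos δ − sin φ₁ sin φ₂ ) = atan2(0.016341, 0.317020) = 2.95°.
λ₂ = 89.97° + 2.95° = 92.92°.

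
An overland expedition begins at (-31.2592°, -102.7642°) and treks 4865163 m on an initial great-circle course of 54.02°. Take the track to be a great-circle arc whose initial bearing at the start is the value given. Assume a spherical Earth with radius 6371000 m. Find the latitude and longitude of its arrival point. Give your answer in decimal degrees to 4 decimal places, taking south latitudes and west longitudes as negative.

δ = 4865163/6371000 = 0.763642 rad (43.7535°).
Converting: φ₁ = -0.545576 rad, θ = 0.942827 rad.
Destination latitude: φ₂ = arcsin( sin φ₁ cos δ + cos φ₁ sin δ cos θ ) = arcsin(-0.027511) = -1.5765°.
Δλ = atan2( sin θ sin δ cos φ₁ , cos δ − sin φ₁ sin φ₂ ) = atan2(0.478382, 0.708046) = 0.594187 rad = 34.0444°.
λ₂ = -102.7642° + 34.0444° = -68.7198°.

latitude -1.5765°, longitude -68.7198°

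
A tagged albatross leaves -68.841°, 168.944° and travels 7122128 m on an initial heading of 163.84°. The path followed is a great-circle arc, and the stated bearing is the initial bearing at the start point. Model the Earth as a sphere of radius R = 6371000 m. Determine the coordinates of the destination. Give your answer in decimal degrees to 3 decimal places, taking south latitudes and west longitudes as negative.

Angular distance δ = d/R = 7122128 / 6371000 = 1.117898 rad.
Start latitude φ₁ = -1.201502 rad; initial bearing θ = 2.859547 rad.
Applying the spherical law of cosines for sides, sin φ₂ = sin φ₁ cos δ + cos φ₁ sin δ cos θ = -0.719816, so φ₂ = -46.039°.
For the longitude increment, Δλ = atan2( sin θ sin δ cos φ₁, cos δ − sin φ₁ sin φ₂ ) = atan2(0.090334, -0.233714) = 158.868°.
λ₂ = 168.944° + 158.868° = 327.812°, normalized to (−180°, 180°] → -32.188°.

latitude -46.039°, longitude -32.188°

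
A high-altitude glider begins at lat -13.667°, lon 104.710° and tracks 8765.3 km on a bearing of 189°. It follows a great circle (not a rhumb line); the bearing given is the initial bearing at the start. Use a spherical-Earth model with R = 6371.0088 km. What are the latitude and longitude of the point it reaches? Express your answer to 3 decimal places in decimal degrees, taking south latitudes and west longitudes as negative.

latitude -80.864°, longitude -0.136°

Angular distance δ = d/R = 8765.3 / 6371.0088 = 1.375810 rad.
Start latitude φ₁ = -0.238534 rad; initial bearing θ = 3.298672 rad.
Applying the spherical law of cosines for sides, sin φ₂ = sin φ₁ cos δ + cos φ₁ sin δ cos θ = -0.987316, so φ₂ = -80.864°.
Then Δλ = atan2(-0.149125, -0.039529) = -1.829909 rad, from sin θ sin δ cos φ₁ over cos δ − sin φ₁ sin φ₂.
Hence λ₂ = 104.710° + -104.846° = -0.136°.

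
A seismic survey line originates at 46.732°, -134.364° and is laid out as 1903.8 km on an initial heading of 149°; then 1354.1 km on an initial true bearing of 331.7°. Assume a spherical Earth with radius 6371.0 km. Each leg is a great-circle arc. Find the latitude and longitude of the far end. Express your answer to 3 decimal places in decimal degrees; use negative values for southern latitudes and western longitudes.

latitude 42.026°, longitude -131.855°

Apply the spherical direct solution leg by leg, carrying full precision between legs.
Leg 1: from (46.732°, -134.364°), δ = 1903.8/6371 = 0.298823 rad, θ = 149° → φ = 31.529°, λ = -124.117°.
Leg 2: from (31.529°, -124.117°), δ = 1354.1/6371 = 0.212541 rad, θ = 331.7° → φ = 42.026°, λ = -131.855°.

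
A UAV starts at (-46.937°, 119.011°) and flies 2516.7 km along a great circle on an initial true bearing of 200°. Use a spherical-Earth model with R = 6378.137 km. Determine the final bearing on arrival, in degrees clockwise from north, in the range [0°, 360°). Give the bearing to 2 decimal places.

Central angle δ = d/R = 0.394582 rad.
With φ₁ = -46.937° = -0.819205 rad and θ = 200° = 3.490659 rad:
Destination latitude: φ₂ = arcsin( sin φ₁ cos δ + cos φ₁ sin δ cos θ ) = arcsin(-0.921117) = -67.090°.
Then Δλ = atan2(-0.089775, 0.250186) = -0.344522 rad, from sin θ sin δ cos φ₁ over cos δ − sin φ₁ sin φ₂.
Hence λ₂ = 119.011° + -19.740° = 99.271°.
The forward bearing on arrival equals the back-azimuth from the destination plus 180°.
Back-azimuth from P₂ (-67.09°, 99.27°) to P₁ (-46.94°, 119.01°), with Δλ' = λ₁ − λ₂ = 19.74°: atan2( sin Δλ' cos φ₁ , cos φ₂ sin φ₁ − sin φ₂ cos φ₁ cos Δλ' ) = 36.86°.
Final bearing = (36.86° + 180°) mod 360° = 216.86°.

final bearing 216.86°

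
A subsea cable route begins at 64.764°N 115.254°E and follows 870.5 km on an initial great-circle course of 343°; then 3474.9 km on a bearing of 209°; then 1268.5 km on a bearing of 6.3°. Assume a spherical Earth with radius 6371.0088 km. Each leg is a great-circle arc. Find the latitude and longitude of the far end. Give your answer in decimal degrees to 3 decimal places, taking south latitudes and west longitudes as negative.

latitude 53.716°, longitude 89.995°

Apply the spherical direct solution leg by leg, carrying full precision between legs.
Leg 1: from (64.764°, 115.254°), δ = 870.5/6371.0088 = 0.136635 rad, θ = 343° → φ = 72.113°, λ = 107.804°.
Leg 2: from (72.113°, 107.804°), δ = 3474.9/6371.0088 = 0.545424 rad, θ = 209° → φ = 42.394°, λ = 87.893°.
Leg 3: from (42.394°, 87.893°), δ = 1268.5/6371.0088 = 0.199105 rad, θ = 6.3° → φ = 53.716°, λ = 89.995°.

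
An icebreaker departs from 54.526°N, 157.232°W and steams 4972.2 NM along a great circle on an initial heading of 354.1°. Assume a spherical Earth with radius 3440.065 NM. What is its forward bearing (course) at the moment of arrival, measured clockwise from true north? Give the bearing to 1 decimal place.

final bearing 184.6°

Central angle δ = d/R = 1.445380 rad.
Converting: φ₁ = 0.951658 rad, θ = 6.180211 rad.
Applying the spherical law of cosines for sides, sin φ₂ = sin φ₁ cos δ + cos φ₁ sin δ cos θ = 0.674594, so φ₂ = 42.423°.
Δλ = atan2( sin θ sin δ cos φ₁ , cos δ − sin φ₁ sin φ₂ ) = atan2(-0.059185, -0.424287) = -3.002993 rad = -172.059°.
λ₂ = -157.232° + -172.059° = -329.291°, normalized to (−180°, 180°] → 30.709°.
The forward bearing on arrival equals the back-azimuth from the destination plus 180°.
Back-azimuth from P₂ (42.4°, 30.7°) to P₁ (54.5°, -157.2°), with Δλ' = λ₁ − λ₂ = -187.9°: atan2( sin Δλ' cos φ₁ , cos φ₂ sin φ₁ − sin φ₂ cos φ₁ cos Δλ' ) = 4.6°.
Final bearing = (4.6° + 180°) mod 360° = 184.6°.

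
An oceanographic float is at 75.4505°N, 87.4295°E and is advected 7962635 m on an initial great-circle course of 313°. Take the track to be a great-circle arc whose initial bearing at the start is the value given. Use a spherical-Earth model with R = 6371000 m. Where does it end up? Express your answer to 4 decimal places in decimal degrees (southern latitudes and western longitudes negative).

δ = 7962635/6371000 = 1.249825 rad (71.6097°).
Converting: φ₁ = 1.316860 rad, θ = 5.462881 rad.
Applying the spherical law of cosines for sides, sin φ₂ = sin φ₁ cos δ + cos φ₁ sin δ cos θ = 0.467950, so φ₂ = 27.9013°.
Δλ = atan2( sin θ sin δ cos φ₁ , cos δ − sin φ₁ sin φ₂ ) = atan2(-0.174345, -0.137455) = -2.238430 rad = -128.2526°.
λ₂ = 87.4295° + -128.2526° = -40.8231°.

latitude 27.9013°, longitude -40.8231°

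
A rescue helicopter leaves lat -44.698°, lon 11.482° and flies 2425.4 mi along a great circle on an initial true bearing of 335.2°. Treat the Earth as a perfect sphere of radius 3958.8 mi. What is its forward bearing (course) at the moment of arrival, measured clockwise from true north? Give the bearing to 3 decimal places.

δ = 2425.4/3958.8 = 0.612660 rad (35.1029°).
Converting: φ₁ = -0.780127 rad, θ = 5.850344 rad.
Applying the spherical law of cosines for sides, sin φ₂ = sin φ₁ cos δ + cos φ₁ sin δ cos θ = -0.204382, so φ₂ = -11.793°.
Δλ = atan2( sin θ sin δ cos φ₁ , cos δ − sin φ₁ sin φ₂ ) = atan2(-0.171454, 0.674365) = -0.248970 rad = -14.265°.
λ₂ = λ₁ + Δλ = -2.783°.
The forward bearing on arrival equals the back-azimuth from the destination plus 180°.
Back-azimuth from P₂ (-11.793°, -2.783°) to P₁ (-44.698°, 11.482°), with Δλ' = λ₁ − λ₂ = 14.265°: atan2( sin Δλ' cos φ₁ , cos φ₂ sin φ₁ − sin φ₂ cos φ₁ cos Δλ' ) = 162.267°.
Final bearing = (162.267° + 180°) mod 360° = 342.267°.

final bearing 342.267°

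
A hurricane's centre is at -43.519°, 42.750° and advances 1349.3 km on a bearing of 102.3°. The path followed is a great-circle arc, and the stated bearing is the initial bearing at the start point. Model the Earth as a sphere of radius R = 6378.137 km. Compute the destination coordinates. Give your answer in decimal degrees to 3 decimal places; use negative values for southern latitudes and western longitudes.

Central angle δ = d/R = 0.211551 rad.
With φ₁ = -43.519° = -0.759550 rad and θ = 102.3° = 1.785472 rad:
Applying the spherical law of cosines for sides, sin φ₂ = sin φ₁ cos δ + cos φ₁ sin δ cos θ = -0.705681, so φ₂ = -44.885°.
Then Δλ = atan2(0.148768, 0.491778) = 0.293759 rad, from sin θ sin δ cos φ₁ over cos δ − sin φ₁ sin φ₂.
λ₂ = 42.750° + 16.831° = 59.581°.

latitude -44.885°, longitude 59.581°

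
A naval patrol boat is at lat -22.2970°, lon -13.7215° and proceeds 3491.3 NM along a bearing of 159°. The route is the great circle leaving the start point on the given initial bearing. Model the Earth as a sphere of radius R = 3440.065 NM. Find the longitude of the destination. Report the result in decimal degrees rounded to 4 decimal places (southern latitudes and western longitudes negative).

longitude 44.6637°

The arc subtends δ = 3491.3/3440.065 = 1.014894 rad at the centre.
Converting: φ₁ = -0.389156 rad, θ = 2.775074 rad.
Applying the spherical law of cosines for sides, sin φ₂ = sin φ₁ cos δ + cos φ₁ sin δ cos θ = -0.933930, so φ₂ = -69.0560°.
Then Δλ = atan2(0.281646, 0.173370) = 1.019014 rad, from sin θ sin δ cos φ₁ over cos δ − sin φ₁ sin φ₂.
Hence λ₂ = -13.7215° + 58.3852° = 44.6637°.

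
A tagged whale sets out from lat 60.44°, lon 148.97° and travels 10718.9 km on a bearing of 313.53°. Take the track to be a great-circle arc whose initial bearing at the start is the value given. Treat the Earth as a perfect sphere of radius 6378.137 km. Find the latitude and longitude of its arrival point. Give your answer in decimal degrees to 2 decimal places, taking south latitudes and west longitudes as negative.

δ = 10718.9/6378.137 = 1.680569 rad (96.2895°).
With φ₁ = 60.44° = 1.054877 rad and θ = 313.53° = 5.472131 rad:
sin φ₂ = sin φ₁ cos δ + cos φ₁ sin δ cos θ = (0.869840)(-0.109552) + (0.493335)(0.993981)(0.688734) = 0.242438
φ₂ = asin(0.242438) = 0.244878 rad = 14.03°.
Then Δλ = atan2(-0.355522, -0.320435) = -2.304334 rad, from sin θ sin δ cos φ₁ over cos δ − sin φ₁ sin φ₂.
λ₂ = 148.97° + -132.03° = 16.94°.

latitude 14.03°, longitude 16.94°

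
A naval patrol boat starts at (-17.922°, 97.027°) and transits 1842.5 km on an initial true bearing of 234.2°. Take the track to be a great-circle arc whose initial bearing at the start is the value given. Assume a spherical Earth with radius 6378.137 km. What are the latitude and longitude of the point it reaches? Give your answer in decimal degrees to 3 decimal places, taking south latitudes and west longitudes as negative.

latitude -26.970°, longitude 82.002°

Angular distance δ = d/R = 1842.5 / 6378.137 = 0.288877 rad.
Converting: φ₁ = -0.312798 rad, θ = 4.087561 rad.
sin φ₂ = sin φ₁ cos δ + cos φ₁ sin δ cos θ = (-0.307722)(0.958564) + (0.951476)(0.284876)(-0.584958) = -0.453526
φ₂ = asin(-0.453526) = -0.470718 rad = -26.970°.
Δλ = atan2( sin θ sin δ cos φ₁ , cos δ − sin φ₁ sin φ₂ ) = atan2(-0.219841, 0.819004) = -0.262243 rad = -15.025°.
λ₂ = 97.027° + -15.025° = 82.002°.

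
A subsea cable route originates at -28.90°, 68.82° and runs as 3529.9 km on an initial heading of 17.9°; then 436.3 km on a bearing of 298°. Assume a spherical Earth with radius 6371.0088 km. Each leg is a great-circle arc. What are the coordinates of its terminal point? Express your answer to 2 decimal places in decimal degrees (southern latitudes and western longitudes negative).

Apply the spherical direct solution leg by leg, carrying full precision between legs.
Leg 1: from (-28.90°, 68.82°), δ = 3529.9/6371.0088 = 0.554057 rad, θ = 17.9° → φ = 1.57°, λ = 78.13°.
Leg 2: from (1.57°, 78.13°), δ = 436.3/6371.0088 = 0.068482 rad, θ = 298° → φ = 3.40°, λ = 74.66°.

latitude 3.40°, longitude 74.66°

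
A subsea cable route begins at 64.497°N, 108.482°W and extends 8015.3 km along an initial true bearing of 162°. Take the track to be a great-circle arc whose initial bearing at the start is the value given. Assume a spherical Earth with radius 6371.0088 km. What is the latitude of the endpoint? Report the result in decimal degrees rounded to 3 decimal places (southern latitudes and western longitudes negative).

latitude -6.429°

Central angle δ = d/R = 1.258090 rad.
Start latitude φ₁ = 1.125685 rad; initial bearing θ = 2.827433 rad.
sin φ₂ = sin φ₁ cos δ + cos φ₁ sin δ cos θ = (0.902563)(0.307635) + (0.430558)(0.951504)(-0.951057) = -0.111967
φ₂ = asin(-0.111967) = -0.112202 rad = -6.429°.
Δλ = atan2( sin θ sin δ cos φ₁ , cos δ − sin φ₁ sin φ₂ ) = atan2(0.126598, 0.408692) = 0.300389 rad = 17.211°.
λ₂ = λ₁ + Δλ = -91.271°.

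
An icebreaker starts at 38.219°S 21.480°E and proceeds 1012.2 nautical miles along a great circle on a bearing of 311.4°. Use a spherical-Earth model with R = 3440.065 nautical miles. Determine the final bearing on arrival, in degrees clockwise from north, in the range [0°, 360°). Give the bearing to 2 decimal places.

final bearing 318.95°

The arc subtends δ = 1012.2/3440.065 = 0.294239 rad at the centre.
With φ₁ = -38.219° = -0.667047 rad and θ = 311.4° = 5.434955 rad:
Applying the spherical law of cosines for sides, sin φ₂ = sin φ₁ cos δ + cos φ₁ sin δ cos θ = -0.441402, so φ₂ = -26.193°.
For the longitude increment, Δλ = atan2( sin θ sin δ cos φ₁, cos δ − sin φ₁ sin φ₂ ) = atan2(-0.170911, 0.683941) = -14.030°.
Hence λ₂ = 21.480° + -14.030° = 7.450°.
The forward bearing on arrival equals the back-azimuth from the destination plus 180°.
Back-azimuth from P₂ (-26.19°, 7.45°) to P₁ (-38.22°, 21.48°), with Δλ' = λ₁ − λ₂ = 14.03°: atan2( sin Δλ' cos φ₁ , cos φ₂ sin φ₁ − sin φ₂ cos φ₁ cos Δλ' ) = 138.95°.
Final bearing = (138.95° + 180°) mod 360° = 318.95°.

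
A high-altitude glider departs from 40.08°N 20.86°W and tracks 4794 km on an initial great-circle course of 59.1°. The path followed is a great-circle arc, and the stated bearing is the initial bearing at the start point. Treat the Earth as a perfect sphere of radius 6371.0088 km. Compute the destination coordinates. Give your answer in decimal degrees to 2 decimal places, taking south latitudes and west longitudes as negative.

Central angle δ = d/R = 0.752471 rad.
With φ₁ = 40.08° = 0.699528 rad and θ = 59.1° = 1.031490 rad:
sin φ₂ = sin φ₁ cos δ + cos φ₁ sin δ cos θ = (0.643857)(0.730002) + (0.765146)(0.683445)(0.513541) = 0.738566
φ₂ = asin(0.738566) = 0.830940 rad = 47.61°.
Δλ = atan2( sin θ sin δ cos φ₁ , cos δ − sin φ₁ sin φ₂ ) = atan2(0.448712, 0.254472) = 1.054907 rad = 60.44°.
Hence λ₂ = -20.86° + 60.44° = 39.58°.

latitude 47.61°, longitude 39.58°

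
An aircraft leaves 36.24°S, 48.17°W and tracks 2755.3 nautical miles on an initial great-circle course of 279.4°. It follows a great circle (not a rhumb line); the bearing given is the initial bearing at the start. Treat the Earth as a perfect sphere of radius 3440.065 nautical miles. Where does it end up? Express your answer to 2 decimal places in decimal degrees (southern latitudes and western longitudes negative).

latitude -18.47°, longitude -96.49°

δ = 2755.3/3440.065 = 0.800944 rad (45.8907°).
Converting: φ₁ = -0.632507 rad, θ = 4.876450 rad.
Destination latitude: φ₂ = arcsin( sin φ₁ cos δ + cos φ₁ sin δ cos θ ) = arcsin(-0.316887) = -18.47°.
Δλ = atan2( sin θ sin δ cos φ₁ , cos δ − sin φ₁ sin φ₂ ) = atan2(-0.571336, 0.508696) = -0.843332 rad = -48.32°.
λ₂ = λ₁ + Δλ = -96.49°.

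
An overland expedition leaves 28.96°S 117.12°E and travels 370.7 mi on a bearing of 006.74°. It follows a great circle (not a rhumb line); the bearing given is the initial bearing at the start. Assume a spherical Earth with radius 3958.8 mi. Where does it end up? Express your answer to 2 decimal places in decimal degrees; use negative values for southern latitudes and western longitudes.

Central angle δ = d/R = 0.093639 rad.
Start latitude φ₁ = -0.505447 rad; initial bearing θ = 0.117635 rad.
Applying the spherical law of cosines for sides, sin φ₂ = sin φ₁ cos δ + cos φ₁ sin δ cos θ = -0.400832, so φ₂ = -23.63°.
Then Δλ = atan2(0.009602, 0.801537) = 0.011978 rad, from sin θ sin δ cos φ₁ over cos δ − sin φ₁ sin φ₂.
λ₂ = λ₁ + Δλ = 117.81°.

latitude -23.63°, longitude 117.81°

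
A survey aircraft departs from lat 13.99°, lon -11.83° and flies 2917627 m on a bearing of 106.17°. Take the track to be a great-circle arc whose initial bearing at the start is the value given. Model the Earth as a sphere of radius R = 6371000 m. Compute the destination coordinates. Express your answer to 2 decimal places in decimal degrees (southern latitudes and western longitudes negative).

Angular distance δ = d/R = 2917627 / 6371000 = 0.457954 rad.
With φ₁ = 13.99° = 0.244172 rad and θ = 106.17° = 1.853016 rad:
Applying the spherical law of cosines for sides, sin φ₂ = sin φ₁ cos δ + cos φ₁ sin δ cos θ = 0.097371, so φ₂ = 5.59°.
Δλ = atan2( sin θ sin δ cos φ₁ , cos δ − sin φ₁ sin φ₂ ) = atan2(0.412029, 0.873419) = 0.440787 rad = 25.26°.
λ₂ = λ₁ + Δλ = 13.43°.

latitude 5.59°, longitude 13.43°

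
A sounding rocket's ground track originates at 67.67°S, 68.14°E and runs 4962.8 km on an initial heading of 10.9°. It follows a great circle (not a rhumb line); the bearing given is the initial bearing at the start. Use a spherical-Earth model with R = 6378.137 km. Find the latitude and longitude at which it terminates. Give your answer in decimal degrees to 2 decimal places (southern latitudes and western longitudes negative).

The arc subtends δ = 4962.8/6378.137 = 0.778096 rad at the centre.
Converting: φ₁ = -1.181064 rad, θ = 0.190241 rad.
Destination latitude: φ₂ = arcsin( sin φ₁ cos δ + cos φ₁ sin δ cos θ ) = arcsin(-0.396962) = -23.39°.
For the longitude increment, Δλ = atan2( sin θ sin δ cos φ₁, cos δ − sin φ₁ sin φ₂ ) = atan2(0.050430, 0.345057) = 8.31°.
Hence λ₂ = 68.14° + 8.31° = 76.45°.

latitude -23.39°, longitude 76.45°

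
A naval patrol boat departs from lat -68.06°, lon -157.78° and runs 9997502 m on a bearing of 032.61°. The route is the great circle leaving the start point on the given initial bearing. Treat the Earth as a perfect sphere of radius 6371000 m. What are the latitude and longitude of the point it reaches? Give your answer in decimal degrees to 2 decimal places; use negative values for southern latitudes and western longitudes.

Angular distance δ = d/R = 9997502 / 6371000 = 1.569220 rad.
Converting: φ₁ = -1.187871 rad, θ = 0.569152 rad.
Applying the spherical law of cosines for sides, sin φ₂ = sin φ₁ cos δ + cos φ₁ sin δ cos θ = 0.313273, so φ₂ = 18.26°.
Δλ = atan2( sin θ sin δ cos φ₁ , cos δ − sin φ₁ sin φ₂ ) = atan2(0.201359, 0.292160) = 0.603445 rad = 34.57°.
λ₂ = λ₁ + Δλ = -123.21°.

latitude 18.26°, longitude -123.21°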